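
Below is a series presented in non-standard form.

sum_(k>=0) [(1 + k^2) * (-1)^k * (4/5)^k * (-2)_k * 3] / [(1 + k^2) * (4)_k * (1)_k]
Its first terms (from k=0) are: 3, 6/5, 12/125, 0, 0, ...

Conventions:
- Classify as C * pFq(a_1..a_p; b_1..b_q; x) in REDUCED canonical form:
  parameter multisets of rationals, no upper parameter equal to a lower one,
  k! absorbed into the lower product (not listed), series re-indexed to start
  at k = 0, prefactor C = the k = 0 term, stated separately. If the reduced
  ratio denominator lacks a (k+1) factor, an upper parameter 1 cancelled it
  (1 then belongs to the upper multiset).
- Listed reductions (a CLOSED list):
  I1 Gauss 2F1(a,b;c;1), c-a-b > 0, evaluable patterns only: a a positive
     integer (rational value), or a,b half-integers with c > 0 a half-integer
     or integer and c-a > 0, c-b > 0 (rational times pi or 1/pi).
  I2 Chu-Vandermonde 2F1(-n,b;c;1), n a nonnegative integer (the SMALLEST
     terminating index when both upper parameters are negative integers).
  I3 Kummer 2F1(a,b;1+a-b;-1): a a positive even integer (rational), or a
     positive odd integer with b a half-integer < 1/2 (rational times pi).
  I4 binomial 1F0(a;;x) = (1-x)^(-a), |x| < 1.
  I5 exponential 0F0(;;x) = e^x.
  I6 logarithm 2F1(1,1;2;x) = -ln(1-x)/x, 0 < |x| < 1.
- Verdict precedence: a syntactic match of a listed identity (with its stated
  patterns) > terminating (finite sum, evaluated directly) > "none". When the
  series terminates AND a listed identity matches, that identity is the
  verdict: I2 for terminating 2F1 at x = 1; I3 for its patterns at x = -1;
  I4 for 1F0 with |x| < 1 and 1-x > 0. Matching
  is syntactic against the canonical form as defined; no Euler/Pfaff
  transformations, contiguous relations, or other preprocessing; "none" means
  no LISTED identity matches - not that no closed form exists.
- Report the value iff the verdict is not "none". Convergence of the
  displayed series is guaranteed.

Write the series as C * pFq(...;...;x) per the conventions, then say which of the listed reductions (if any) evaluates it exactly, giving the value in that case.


At argument -4/5: a 1F1 with upper {-2}, lower {4}, scaled by C = 3. Verdict: terminating. (-2)_k vanishes past k = 2, leaving a 3-term sum, computed directly. Exact value: 537/125.

First insight: from the first term 3: (1)_k (prefactor 3) is k! itself.
Step ratio: r(k) = (-4/5) * (k-2) / [(k+4) (k+1)] - poly over poly, x = (-4/5) from leading terms; C = 3 at k = 0.


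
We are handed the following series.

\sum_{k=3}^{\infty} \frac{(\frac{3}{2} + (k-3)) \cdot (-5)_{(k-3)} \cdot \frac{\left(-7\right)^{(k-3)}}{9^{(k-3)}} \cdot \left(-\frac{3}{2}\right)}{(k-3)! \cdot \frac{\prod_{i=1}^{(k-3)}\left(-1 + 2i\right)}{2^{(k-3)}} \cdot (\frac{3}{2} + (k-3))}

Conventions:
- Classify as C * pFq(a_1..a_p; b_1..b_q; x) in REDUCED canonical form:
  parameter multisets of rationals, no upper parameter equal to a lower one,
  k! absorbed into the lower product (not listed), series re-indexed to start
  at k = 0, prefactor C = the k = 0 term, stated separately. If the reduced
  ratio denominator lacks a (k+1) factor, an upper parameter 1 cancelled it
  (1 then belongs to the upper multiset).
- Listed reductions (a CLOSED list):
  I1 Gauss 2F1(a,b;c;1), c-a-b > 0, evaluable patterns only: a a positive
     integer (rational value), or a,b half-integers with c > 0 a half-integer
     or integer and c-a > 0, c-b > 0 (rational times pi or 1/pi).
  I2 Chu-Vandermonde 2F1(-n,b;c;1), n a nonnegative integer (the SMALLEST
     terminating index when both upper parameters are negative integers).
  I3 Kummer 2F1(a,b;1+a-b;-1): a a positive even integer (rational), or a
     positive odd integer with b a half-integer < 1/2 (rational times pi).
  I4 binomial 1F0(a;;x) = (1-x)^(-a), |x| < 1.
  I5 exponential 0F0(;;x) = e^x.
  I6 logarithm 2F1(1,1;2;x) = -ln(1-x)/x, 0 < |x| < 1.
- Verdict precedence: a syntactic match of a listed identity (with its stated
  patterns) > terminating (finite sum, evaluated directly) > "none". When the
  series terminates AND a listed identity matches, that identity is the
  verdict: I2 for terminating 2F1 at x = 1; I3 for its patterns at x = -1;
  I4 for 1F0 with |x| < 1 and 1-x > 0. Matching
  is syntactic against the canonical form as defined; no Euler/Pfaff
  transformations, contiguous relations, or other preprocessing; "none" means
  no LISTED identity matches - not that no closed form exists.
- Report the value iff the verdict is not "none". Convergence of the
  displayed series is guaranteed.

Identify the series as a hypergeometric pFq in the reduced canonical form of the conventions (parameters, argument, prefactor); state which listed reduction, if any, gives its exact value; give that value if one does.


This is -\frac{3}{2} * 1F1(-5; \frac{1}{2}; -\frac{7}{9}) in reduced canonical form. Verdict: terminating - upper parameter -5 makes this a finite sum (last index 5), evaluated exactly. Exact value: -\frac{156574097}{5314410}.

The tell: x = -\frac{7}{9} and the two geometric factors (prefactor -3/2) combine into one argument.
Term ratio: r(k) = -\frac{7}{9} * (k-5) / [(k+\frac{1}{2}) (k+1)] - rational in k, leading ratio -\frac{7}{9}; with t_0 = -\frac{3}{2}, classification follows.


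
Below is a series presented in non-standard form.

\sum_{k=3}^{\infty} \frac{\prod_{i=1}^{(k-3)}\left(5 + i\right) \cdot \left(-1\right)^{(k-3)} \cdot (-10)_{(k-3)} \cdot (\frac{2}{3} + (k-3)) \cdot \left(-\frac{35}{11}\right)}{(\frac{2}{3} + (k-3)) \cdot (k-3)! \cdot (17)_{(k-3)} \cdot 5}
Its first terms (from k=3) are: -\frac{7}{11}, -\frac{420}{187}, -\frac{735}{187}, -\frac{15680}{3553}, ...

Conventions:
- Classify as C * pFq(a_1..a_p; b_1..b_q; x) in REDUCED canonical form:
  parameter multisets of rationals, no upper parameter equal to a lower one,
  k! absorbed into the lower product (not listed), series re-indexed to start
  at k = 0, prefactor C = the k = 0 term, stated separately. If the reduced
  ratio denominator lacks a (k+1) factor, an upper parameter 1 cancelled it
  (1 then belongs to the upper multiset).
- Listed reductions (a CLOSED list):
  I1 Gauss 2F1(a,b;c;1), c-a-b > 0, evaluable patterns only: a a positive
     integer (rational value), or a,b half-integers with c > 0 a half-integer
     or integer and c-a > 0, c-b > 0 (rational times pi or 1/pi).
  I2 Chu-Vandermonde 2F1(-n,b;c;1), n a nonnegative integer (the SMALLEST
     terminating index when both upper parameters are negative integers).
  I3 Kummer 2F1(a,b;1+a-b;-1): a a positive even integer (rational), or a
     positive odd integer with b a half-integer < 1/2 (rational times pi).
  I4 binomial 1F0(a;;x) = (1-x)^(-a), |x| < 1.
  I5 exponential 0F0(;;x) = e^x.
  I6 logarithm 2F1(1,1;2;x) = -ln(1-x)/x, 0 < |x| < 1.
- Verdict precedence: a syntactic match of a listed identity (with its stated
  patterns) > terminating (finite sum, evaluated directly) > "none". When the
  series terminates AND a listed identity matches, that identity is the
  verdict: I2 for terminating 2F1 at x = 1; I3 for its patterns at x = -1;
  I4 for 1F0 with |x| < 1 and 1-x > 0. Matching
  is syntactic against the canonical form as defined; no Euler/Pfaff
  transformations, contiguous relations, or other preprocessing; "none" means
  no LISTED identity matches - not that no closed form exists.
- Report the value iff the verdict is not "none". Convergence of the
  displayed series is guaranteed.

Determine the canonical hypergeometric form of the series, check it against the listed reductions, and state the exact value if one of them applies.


Reduced: x = -1, 2F1, upper = {-10, 6}, lower = {17}, C = -\frac{7}{11}. Verdict: this is Kummer's theorem (I3) (x = -1; c = 17 equals 1+a-b for upper {-10, 6}: listed pattern). Sum: -\frac{196}{11}.

First insight: t_0 = -\frac{7}{11} here, and the running product (C = -7/11) telescopes to a rising factorial.
Adjacent-term ratio: r(k) = -1 * (k-10) (k+6) / [(k+17) (k+1)] ; factor over Q: parameters, x = -1, and C = -\frac{7}{11}.


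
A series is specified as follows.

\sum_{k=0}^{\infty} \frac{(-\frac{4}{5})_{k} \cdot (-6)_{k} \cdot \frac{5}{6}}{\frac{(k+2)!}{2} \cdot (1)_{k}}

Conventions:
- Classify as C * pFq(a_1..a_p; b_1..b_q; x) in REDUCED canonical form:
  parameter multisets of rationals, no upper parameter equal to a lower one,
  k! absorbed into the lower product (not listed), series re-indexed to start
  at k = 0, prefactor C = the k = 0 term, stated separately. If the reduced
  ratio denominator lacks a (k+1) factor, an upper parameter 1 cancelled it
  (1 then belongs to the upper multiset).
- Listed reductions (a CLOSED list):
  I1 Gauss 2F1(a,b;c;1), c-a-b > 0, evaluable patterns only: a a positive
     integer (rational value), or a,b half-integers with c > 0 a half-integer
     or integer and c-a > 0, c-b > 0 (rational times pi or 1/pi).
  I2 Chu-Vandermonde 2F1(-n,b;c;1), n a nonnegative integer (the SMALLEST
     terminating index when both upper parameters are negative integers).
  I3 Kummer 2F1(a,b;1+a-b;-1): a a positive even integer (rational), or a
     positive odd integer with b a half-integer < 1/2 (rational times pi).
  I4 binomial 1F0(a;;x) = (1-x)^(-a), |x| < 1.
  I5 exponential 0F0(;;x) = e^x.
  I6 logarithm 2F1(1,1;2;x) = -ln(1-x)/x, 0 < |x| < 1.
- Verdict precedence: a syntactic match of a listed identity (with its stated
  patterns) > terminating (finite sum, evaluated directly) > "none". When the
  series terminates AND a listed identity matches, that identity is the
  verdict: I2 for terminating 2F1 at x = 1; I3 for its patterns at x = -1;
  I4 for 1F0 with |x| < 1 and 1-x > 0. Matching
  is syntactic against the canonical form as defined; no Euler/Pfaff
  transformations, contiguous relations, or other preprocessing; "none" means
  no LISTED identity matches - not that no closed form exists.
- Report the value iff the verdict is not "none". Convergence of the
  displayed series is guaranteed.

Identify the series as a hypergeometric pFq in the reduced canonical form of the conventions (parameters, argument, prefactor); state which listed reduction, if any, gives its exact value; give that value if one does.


Reduced: x = 1, 2F1, upper = {-6, -\frac{4}{5}}, lower = {3}, C = \frac{5}{6}. Verdict: this is Chu-Vandermonde (I2) (terminating 2F1 at x = 1 with n = 6, b = -4/5, c = 3). Value: \frac{1339481}{656250}.

The tell: t_0 = \frac{5}{6} here, and the denominator's factorial ratio (prefactor 5/6) is a lower Pochhammer.
Term ratio: r(k) = 1 * (k-6) (k-\frac{4}{5}) / [(k+3) (k+1)] - rational; roots negated = parameters, x = 1, C = \frac{5}{6}.


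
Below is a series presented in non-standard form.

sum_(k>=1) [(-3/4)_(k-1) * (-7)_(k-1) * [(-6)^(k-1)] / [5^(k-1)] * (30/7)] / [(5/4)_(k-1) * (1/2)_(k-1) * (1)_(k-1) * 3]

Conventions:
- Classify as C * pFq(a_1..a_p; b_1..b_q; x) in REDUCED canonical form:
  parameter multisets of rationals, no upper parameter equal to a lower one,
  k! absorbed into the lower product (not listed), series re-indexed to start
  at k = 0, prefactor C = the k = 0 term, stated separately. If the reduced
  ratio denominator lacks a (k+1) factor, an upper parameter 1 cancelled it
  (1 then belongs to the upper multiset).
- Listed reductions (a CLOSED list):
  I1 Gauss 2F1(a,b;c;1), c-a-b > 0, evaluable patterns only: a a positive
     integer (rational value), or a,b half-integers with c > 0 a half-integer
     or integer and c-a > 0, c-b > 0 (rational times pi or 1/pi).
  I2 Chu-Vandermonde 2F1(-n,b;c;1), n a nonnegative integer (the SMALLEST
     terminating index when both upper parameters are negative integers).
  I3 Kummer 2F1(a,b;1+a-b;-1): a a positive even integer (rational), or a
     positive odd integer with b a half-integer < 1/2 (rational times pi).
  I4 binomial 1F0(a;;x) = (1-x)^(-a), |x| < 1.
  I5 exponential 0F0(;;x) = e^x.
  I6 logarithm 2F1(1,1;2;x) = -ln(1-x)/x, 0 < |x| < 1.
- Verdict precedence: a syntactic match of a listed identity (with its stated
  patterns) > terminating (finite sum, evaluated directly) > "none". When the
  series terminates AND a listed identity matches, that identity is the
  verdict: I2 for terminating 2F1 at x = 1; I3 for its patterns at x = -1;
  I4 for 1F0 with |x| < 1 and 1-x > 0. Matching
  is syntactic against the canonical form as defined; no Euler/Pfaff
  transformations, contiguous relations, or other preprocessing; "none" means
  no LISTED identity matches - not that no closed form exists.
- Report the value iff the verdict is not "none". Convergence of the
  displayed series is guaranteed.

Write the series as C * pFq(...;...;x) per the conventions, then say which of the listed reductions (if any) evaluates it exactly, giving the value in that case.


This is 10/7 * 2F2(-7, -3/4; 1/2, 5/4; -6/5) in reduced canonical form. Verdict: terminating (-7 upstairs). 8 nonzero terms in all; added directly. Exact value: -2510114678462/137693359375.

Key step: x = (-6/5) and the constant factors (C = 10/7) combine into one prefactor.
Ratio: r(k) = (-6/5) * (k-7) (k-3/4) / [(k+1/2) (k+5/4) (k+1)] - rational in k, leading ratio (-6/5); with t_0 = 10/7, classification follows.


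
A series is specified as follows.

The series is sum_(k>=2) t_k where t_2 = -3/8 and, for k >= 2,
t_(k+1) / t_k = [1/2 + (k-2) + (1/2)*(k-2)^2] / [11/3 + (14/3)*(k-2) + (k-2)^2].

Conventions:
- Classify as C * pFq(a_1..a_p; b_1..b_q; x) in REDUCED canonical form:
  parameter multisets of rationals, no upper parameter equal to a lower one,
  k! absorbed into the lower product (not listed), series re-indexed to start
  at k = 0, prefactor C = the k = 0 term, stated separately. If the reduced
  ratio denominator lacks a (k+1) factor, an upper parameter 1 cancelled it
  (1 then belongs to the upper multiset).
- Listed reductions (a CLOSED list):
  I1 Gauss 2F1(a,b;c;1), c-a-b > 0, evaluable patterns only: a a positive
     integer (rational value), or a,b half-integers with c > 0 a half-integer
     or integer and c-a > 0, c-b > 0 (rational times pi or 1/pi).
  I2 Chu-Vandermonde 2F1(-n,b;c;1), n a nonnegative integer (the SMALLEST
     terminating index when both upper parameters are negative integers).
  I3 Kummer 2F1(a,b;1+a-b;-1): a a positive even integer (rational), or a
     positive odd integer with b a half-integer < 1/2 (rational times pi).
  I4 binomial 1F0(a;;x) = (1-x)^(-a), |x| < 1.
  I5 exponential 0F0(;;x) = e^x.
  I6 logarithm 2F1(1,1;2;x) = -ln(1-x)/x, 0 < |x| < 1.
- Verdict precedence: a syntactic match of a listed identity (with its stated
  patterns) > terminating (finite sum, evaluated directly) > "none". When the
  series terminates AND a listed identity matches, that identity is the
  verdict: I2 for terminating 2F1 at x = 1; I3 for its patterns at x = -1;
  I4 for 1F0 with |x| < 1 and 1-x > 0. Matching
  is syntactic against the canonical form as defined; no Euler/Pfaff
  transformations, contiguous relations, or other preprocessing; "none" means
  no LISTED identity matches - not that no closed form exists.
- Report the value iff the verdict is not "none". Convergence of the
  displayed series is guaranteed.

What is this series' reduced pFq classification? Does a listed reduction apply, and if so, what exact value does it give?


Classification (C = -3/8): 2F1 with upper {1, 1}, lower {11/3}, argument x = 1/2. Verdict: no listed reduction: x = 1/2 and upper {1, 1} fail every I1-I6 pattern.

The tell: t_0 being -3/8, factor the ratio over Q (C = -3/8): negated roots = parameters.
Ratio: r(k) = (1/2) * (k+1) (k+1) / [(k+11/3) (k+1)] - rational in k, leading ratio (1/2); with t_0 = -3/8, classification follows.


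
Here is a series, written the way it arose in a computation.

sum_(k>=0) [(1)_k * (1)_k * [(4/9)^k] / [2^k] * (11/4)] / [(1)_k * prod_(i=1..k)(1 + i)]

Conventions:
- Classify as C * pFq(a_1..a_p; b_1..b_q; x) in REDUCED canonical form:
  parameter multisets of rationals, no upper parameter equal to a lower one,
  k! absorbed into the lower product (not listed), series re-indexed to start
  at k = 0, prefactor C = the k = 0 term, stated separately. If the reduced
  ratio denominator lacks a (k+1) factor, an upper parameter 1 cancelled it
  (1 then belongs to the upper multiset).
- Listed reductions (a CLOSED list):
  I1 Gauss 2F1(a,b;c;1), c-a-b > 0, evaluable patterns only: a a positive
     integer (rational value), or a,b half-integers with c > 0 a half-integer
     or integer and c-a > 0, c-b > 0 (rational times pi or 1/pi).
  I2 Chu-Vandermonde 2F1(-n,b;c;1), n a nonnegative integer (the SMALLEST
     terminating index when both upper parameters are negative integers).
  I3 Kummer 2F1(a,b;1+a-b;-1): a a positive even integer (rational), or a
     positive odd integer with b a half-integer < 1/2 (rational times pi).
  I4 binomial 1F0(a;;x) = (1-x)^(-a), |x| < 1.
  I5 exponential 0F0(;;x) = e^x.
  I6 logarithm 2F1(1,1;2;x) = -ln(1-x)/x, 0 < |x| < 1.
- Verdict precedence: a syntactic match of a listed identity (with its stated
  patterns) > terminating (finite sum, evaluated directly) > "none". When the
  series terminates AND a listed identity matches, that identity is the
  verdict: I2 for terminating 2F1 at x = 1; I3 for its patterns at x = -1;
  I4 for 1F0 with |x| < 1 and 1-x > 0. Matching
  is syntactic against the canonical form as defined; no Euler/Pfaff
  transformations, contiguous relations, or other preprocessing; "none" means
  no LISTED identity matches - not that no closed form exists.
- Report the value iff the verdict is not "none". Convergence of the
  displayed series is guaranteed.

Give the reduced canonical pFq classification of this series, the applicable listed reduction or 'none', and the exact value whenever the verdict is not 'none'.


Canonical form: C = 11/4 times 2F1 with upper {1, 1}, lower {2}, x = 2/9. Verdict: this is the logarithmic series (I6) (the logarithm: parameters (1,1;2), x = 2/9). Exact value: (-99/8) * ln(7/9).

Key step: from the first term 11/4: the two k-th powers (C = 11/4, x = 2/9) combine into one argument.
Step ratio: r(k) = (2/9) * (k+1) (k+1) / [(k+2) (k+1)] - poly over poly, x = (2/9) from leading terms; C = 11/4 at k = 0.


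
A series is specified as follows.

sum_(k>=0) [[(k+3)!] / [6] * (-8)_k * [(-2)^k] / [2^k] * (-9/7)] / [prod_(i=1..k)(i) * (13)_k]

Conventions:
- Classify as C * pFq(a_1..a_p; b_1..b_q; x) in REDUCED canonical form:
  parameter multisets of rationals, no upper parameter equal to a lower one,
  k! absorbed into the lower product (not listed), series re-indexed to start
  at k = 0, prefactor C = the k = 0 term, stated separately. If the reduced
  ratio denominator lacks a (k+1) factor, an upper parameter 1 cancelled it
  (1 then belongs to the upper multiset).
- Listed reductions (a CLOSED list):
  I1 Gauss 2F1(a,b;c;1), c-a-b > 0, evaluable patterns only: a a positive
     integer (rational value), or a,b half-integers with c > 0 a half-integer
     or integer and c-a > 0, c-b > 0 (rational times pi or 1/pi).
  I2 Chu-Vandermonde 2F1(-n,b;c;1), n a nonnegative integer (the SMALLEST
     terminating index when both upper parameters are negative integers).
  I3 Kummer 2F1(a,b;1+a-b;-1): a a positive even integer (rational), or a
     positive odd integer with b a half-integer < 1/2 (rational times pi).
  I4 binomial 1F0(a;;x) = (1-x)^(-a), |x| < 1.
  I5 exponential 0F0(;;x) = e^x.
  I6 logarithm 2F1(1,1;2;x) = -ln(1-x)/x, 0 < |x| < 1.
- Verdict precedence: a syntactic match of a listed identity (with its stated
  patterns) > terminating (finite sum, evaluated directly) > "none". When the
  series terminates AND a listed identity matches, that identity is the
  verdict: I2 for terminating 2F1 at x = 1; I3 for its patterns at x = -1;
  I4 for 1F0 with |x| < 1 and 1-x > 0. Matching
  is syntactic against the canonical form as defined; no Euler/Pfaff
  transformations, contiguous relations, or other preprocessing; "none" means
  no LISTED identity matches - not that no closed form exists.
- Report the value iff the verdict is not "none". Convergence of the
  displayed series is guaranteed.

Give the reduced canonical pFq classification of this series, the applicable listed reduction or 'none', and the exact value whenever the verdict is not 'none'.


Canonical form: C = -9/7 times 2F1 with upper {-8, 4}, lower {13}, x = -1. Verdict: the Kummer evaluation I3 applies (x = -1; c = 13 equals 1+a-b for upper {-8, 4}: listed pattern). Its exact value is -99/7.

Structural cue: t_0 being -9/7, the two k-th powers (prefactor -9/7) combine into one argument.
Consecutive-term ratio: r(k) = (-1) * (k-8) (k+4) / [(k+13) (k+1)] ; factor over Q: parameters, x = (-1), and C = -9/7.


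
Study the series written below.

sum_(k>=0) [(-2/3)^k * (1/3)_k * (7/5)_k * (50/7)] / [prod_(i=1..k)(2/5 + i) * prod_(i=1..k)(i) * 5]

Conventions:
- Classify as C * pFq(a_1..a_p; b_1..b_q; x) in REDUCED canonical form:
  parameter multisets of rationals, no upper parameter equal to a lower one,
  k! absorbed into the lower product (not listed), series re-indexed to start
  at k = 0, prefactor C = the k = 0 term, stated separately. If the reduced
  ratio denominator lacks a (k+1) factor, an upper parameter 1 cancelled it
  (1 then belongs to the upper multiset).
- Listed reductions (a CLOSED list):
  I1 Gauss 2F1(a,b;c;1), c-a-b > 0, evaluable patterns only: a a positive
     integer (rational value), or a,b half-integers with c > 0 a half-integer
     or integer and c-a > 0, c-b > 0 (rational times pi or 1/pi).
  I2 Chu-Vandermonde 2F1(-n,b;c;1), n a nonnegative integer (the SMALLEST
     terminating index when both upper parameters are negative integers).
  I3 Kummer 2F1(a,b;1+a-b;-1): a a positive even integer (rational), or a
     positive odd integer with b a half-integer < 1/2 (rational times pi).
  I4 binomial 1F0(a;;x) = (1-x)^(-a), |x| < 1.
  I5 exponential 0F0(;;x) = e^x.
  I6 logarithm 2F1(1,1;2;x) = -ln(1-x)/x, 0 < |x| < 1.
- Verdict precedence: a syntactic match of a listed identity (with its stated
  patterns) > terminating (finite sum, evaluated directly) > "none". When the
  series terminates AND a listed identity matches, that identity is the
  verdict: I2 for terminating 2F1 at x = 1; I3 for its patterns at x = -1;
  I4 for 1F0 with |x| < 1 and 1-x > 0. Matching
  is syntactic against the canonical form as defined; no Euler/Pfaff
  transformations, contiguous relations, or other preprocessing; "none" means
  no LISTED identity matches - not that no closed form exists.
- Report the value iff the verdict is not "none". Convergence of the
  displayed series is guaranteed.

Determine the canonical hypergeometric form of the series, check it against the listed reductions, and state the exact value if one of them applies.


Prefactor 10/7, argument -2/3: 1F0 with upper {1/3} over lower {-}. Verdict: the binomial series (I4) applies (the 1F0 binomial series: exponent -1/3, x = -2/3). Exact value: (10/7) * (5/3)^(-1/3).

Key observation: t_0 being 10/7, the parameter 7/5 appears in both the upper and lower lists and cancels.
Step ratio: r(k) = (-2/3) * (k+1/3) / [(k+1)] - rational in k. x = (-2/3); t_0 = 10/7; negate the roots.


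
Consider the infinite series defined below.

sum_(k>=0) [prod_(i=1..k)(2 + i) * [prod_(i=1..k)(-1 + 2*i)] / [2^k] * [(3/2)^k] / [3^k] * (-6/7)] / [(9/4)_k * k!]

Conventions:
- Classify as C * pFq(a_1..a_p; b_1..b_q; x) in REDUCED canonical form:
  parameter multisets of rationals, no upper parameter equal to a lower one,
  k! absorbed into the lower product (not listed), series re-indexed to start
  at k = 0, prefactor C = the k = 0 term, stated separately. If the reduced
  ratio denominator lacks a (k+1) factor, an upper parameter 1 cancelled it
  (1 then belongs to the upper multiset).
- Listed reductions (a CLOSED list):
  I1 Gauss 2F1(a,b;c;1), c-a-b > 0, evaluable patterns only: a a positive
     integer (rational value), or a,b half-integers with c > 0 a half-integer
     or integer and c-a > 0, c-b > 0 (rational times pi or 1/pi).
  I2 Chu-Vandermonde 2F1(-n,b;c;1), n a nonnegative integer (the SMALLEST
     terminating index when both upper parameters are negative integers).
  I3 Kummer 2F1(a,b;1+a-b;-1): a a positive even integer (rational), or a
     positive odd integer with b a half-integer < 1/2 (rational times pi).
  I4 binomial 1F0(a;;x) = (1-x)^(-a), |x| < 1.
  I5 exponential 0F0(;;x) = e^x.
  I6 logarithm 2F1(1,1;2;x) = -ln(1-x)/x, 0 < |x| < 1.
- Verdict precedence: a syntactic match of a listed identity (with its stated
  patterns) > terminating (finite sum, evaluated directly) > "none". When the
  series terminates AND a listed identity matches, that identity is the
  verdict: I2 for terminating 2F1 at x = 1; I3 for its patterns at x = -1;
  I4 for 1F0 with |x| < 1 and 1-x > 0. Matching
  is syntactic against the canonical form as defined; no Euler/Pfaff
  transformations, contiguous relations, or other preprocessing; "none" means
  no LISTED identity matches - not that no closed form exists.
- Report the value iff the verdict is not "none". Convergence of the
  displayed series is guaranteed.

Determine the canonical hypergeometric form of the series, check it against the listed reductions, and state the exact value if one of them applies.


With C = -6/7: the canonical form is 2F1(1/2, 3; 9/4; 1/2). Verdict: none (x = 1/2): each listed identity misses the multisets {1/2, 3} ; {9/4}.

Key step: with t_0 = -6/7, the two k-th powers (C = -6/7) combine into one argument.
Consecutive-term ratio: r(k) = (1/2) * (k+1/2) (k+3) / [(k+9/4) (k+1)] - rational; roots negated = parameters, x = (1/2), C = -6/7.


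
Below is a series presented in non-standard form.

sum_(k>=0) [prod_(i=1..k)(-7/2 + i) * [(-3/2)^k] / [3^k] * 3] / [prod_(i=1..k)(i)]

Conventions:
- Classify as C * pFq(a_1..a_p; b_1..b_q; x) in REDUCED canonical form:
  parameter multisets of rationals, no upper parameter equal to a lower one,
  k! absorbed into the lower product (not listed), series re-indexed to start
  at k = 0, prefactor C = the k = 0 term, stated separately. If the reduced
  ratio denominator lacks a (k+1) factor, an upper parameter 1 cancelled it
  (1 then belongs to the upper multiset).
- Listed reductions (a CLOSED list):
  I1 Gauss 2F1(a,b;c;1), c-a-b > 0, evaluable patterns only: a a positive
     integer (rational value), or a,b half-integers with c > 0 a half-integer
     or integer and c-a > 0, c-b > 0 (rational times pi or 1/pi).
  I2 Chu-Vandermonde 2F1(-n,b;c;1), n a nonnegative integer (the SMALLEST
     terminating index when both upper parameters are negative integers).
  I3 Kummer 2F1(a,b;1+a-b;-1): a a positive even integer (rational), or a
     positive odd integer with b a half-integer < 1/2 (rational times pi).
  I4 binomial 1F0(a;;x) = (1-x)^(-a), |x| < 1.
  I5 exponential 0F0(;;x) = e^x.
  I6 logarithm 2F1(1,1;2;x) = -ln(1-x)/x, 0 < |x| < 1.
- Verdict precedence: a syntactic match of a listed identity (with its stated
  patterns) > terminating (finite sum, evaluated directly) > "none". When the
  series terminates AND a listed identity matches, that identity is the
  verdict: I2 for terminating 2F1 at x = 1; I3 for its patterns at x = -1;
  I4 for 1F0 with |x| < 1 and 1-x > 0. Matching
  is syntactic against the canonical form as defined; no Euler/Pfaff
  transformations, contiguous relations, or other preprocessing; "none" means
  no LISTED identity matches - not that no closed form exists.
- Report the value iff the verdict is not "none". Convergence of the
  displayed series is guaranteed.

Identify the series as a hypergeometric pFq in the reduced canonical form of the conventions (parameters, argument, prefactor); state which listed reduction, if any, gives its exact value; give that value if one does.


With C = 3: the canonical form is 1F0(-5/2; -; -1/2). Verdict: binomial (I4) matches (the 1F0 binomial series: exponent 5/2, x = -1/2). Its exact value is 3 * (3/2)^(5/2).

Key observation: t_0 = 3 here, and the product of the first k integers (C = 3) is k!.
Consecutive-term ratio: r(k) = (-1/2) * (k-5/2) / [(k+1)] - poly over poly, x = (-1/2) from leading terms; C = 3 at k = 0.


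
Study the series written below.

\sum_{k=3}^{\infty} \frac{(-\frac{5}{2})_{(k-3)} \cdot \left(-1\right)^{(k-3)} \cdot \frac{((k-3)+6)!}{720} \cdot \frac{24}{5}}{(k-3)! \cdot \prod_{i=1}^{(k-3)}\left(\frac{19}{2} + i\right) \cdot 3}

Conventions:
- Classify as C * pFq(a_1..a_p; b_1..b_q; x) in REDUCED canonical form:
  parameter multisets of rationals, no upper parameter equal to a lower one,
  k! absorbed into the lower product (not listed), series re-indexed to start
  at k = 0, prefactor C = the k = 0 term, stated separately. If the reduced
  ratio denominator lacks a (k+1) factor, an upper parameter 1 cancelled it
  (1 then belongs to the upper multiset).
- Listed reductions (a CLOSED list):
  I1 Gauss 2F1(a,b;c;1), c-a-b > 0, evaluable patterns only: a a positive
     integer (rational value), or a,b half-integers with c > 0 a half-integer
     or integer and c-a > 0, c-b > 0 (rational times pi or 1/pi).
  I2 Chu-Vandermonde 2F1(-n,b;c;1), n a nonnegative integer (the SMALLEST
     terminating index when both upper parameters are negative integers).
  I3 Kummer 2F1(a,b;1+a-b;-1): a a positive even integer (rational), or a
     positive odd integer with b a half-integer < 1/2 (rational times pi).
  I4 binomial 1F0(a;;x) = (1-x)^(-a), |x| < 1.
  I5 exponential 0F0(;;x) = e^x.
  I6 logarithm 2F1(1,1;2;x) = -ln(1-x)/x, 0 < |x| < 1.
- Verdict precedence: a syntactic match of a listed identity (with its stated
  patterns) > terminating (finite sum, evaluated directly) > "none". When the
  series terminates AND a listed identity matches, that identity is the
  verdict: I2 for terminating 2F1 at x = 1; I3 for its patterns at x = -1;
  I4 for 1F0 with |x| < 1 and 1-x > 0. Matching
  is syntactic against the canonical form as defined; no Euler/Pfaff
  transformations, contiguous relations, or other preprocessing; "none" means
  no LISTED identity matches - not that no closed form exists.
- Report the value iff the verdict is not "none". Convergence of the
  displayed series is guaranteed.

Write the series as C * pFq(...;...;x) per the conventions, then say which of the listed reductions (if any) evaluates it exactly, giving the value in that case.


This is \frac{8}{5} * 2F1(-\frac{5}{2}, 7; \frac{21}{2}; -1) in reduced canonical form. Verdict (x = -1): Kummer's theorem (I3) applies (x = -1; c = \frac{21}{2} equals 1+a-b for upper {-\frac{5}{2}, 7}: listed pattern). Its exact value is \frac{969969}{524288} \cdot \pi.

First insight: with t_0 = \frac{8}{5}, the factorial ratio (prefactor 8/5) (k+a-1)!/(a-1)! is a rising factorial (a)_k.
Ratio: r(k) = -1 * (k-\frac{5}{2}) (k+7) / [(k+\frac{21}{2}) (k+1)] - rational; roots negated = parameters, x = -1, C = \frac{8}{5}.


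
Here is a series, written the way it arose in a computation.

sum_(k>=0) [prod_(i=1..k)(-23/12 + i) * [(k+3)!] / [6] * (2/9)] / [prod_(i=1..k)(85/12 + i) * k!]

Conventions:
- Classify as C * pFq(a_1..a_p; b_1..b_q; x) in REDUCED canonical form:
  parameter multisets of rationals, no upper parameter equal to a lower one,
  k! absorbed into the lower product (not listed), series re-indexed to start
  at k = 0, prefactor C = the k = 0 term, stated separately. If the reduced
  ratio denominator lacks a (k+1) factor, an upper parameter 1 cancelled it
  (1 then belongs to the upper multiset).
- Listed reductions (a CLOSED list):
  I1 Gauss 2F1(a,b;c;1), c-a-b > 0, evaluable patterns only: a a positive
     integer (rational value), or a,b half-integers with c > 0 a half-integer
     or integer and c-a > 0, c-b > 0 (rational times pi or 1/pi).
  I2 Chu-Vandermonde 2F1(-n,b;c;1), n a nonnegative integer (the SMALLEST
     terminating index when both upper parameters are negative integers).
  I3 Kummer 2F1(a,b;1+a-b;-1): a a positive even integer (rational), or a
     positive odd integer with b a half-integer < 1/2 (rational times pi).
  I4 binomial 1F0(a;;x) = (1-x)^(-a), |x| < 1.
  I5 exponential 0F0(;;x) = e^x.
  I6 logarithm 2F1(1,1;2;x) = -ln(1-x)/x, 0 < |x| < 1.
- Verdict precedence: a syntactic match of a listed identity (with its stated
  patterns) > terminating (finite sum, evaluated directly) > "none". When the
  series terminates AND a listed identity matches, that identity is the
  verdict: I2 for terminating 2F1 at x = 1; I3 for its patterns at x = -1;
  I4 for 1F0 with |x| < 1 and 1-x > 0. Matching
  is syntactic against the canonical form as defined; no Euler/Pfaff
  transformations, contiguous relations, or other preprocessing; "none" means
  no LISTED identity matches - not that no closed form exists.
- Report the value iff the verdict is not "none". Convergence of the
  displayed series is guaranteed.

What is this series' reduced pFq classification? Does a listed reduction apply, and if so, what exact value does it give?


x = 1 here; the reduced form reads 2F1, upper {-11/12, 4}, lower {97/12}, C = 2/9. Verdict (x = 1): the Gauss summation I1 applies (x = 1: the Gamma ratio telescopes since c-a-b = 5 > 0 and a = 4 in Z>0). Exact value: 529907/4478976.

Key observation: t_0 being 2/9, the lower running product (prefactor 2/9) is a rising factorial.
Step ratio: r(k) = 1 * (k-11/12) (k+4) / [(k+97/12) (k+1)] - rational in k. x = 1; t_0 = 2/9; negate the roots.


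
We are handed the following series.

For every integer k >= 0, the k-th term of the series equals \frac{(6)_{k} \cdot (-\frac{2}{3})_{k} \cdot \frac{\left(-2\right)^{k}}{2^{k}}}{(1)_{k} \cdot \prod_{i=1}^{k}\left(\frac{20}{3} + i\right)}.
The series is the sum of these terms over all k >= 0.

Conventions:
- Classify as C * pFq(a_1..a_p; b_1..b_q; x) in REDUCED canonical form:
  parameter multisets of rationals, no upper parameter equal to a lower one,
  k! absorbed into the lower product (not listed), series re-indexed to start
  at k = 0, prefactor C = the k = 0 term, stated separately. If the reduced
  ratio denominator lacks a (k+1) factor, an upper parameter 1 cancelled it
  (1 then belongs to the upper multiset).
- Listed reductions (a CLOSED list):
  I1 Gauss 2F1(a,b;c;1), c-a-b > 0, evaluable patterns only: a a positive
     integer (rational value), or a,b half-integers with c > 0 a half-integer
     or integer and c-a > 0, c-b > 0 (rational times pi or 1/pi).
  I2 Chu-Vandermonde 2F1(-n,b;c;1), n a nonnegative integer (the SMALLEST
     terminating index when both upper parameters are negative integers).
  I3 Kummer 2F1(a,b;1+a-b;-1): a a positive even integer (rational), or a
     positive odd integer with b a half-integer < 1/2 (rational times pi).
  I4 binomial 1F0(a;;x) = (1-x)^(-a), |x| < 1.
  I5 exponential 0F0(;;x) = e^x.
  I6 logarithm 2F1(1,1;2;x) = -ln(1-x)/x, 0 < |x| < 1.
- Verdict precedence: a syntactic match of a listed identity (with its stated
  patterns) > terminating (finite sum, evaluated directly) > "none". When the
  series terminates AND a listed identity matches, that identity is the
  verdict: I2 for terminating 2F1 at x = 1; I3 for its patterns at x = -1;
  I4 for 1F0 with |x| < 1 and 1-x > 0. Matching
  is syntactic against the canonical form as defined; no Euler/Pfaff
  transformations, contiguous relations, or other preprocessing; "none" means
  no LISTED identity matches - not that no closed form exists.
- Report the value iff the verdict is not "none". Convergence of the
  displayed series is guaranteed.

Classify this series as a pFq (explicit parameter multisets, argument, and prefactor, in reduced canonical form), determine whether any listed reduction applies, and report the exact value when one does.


The tell: from the first term 1: (1)_k (prefactor 1) is k! itself.
Term ratio: r(k) = -1 * (k-\frac{2}{3}) (k+6) / [(k+\frac{23}{3}) (k+1)] - poly over poly, x = -1 from leading terms; C = 1 at k = 0.

The series (x = -1) is 2F1: upper {-\frac{2}{3}, 6}, lower {\frac{23}{3}}, prefactor 1. Verdict: Kummer's theorem (I3) applies (x = -1; c = \frac{23}{3} equals 1+a-b for upper {-\frac{2}{3}, 6}: listed pattern). Exact value: \frac{119}{81}.


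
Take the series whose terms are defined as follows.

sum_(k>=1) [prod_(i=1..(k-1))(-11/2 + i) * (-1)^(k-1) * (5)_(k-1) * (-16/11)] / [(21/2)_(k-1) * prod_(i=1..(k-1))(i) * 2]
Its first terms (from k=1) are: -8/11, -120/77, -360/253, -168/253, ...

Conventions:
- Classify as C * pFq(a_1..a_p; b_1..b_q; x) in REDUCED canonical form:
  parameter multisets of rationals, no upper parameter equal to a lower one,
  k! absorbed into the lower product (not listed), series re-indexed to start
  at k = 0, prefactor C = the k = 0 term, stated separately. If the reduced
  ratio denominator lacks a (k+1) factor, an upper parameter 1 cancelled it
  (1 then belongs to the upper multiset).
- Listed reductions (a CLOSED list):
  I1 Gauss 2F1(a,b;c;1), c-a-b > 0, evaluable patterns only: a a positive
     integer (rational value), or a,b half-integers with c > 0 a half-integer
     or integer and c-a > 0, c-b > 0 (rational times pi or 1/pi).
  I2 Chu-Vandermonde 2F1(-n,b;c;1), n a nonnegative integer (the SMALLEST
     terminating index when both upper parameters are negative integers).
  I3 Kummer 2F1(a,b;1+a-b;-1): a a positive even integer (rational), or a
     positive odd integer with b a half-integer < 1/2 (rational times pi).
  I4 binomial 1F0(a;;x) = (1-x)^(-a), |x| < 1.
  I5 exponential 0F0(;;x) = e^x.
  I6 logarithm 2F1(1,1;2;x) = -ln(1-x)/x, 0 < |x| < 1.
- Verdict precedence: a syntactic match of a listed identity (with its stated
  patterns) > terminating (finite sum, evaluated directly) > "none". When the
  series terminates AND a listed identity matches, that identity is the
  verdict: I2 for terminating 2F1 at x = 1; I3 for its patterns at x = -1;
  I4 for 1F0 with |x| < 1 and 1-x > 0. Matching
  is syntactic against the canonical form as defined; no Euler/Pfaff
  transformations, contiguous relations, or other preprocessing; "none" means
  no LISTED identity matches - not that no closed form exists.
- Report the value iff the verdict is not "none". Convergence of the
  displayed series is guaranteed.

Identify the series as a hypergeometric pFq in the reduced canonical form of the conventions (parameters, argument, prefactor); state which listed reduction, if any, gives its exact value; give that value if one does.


Prefactor -8/11, argument -1: 2F1 with upper {-9/2, 5} over lower {21/2}. Verdict: the Kummer evaluation I3 fires (x = -1; c = 21/2 equals 1+a-b for upper {-9/2, 5}: listed pattern). Hence: (-188955/131072) * pi.

First insight: t_0 being -8/11, the constant factors (prefactor -8/11) combine into one prefactor.
Term ratio: r(k) = (-1) * (k-9/2) (k+5) / [(k+21/2) (k+1)] - poly over poly, x = (-1) from leading terms; C = -8/11 at k = 0.


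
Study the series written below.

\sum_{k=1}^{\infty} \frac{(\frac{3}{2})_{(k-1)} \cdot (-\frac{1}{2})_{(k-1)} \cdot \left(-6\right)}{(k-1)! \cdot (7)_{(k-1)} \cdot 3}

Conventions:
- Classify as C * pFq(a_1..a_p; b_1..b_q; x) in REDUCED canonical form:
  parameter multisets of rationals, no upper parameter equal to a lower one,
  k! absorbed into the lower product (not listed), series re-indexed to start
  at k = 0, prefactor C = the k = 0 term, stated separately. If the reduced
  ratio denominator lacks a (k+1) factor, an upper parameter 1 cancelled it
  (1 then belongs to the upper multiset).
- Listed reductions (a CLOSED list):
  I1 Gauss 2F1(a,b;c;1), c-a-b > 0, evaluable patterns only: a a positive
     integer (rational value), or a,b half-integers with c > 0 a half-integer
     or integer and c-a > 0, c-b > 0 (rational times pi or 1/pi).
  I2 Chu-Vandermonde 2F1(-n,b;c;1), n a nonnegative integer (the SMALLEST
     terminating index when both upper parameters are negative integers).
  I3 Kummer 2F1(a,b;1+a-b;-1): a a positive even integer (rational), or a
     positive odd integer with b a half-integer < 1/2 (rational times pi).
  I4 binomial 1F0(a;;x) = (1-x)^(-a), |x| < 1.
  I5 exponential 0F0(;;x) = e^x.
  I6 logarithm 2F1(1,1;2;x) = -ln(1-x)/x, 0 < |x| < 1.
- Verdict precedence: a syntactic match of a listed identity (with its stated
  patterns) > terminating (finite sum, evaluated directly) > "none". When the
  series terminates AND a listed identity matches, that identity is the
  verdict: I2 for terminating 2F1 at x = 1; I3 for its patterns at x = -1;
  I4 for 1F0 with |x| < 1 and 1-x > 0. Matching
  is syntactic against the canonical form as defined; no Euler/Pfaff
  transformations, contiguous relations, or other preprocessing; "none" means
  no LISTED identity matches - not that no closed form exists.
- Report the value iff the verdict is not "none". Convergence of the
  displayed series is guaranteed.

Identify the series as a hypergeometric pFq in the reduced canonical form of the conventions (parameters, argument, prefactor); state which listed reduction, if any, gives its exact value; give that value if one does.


x = 1 here; the reduced form reads 2F1, upper {-\frac{1}{2}, \frac{3}{2}}, lower {7}, C = -2. Verdict: the half-integer Gauss pattern (I1) matches (x = 1; upper {-\frac{1}{2}, \frac{3}{2}} half-integers, c = 7 in the evaluable pattern). Hence: \left(-\frac{1048576}{189189}\right) / \pi.

The tell: from the first term -2: the constant factors (C = -2) combine into one prefactor.
Consecutive-term ratio: r(k) = 1 * (k-\frac{1}{2}) (k+\frac{3}{2}) / [(k+7) (k+1)] ; factor over Q: parameters, x = 1, and C = -2.
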